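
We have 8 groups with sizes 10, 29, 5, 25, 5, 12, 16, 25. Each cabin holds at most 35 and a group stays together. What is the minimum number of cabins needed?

Total = 29 + 25 + 25 + 16 + 12 + 10 + 5 + 5 = 127.
Lower bound: ⌈127/35⌉ = 4 cabins.
A packing using 4 cabins:
  cabin 1: 29 + 5 = 34
  cabin 2: 25 + 10 = 35
  cabin 3: 25 + 5 = 30
  cabin 4: 16 + 12 = 28
This matches the lower bound, so 4 is optimal.

4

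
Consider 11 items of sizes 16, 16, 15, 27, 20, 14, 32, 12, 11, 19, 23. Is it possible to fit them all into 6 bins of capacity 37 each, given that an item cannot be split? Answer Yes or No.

No

Total = 205; ⌈205/37⌉ = 6.
The bound of 6 does not rule out 6, but exhaustive search shows no assignment into 6 bins of capacity 37 exists — the minimum is 7.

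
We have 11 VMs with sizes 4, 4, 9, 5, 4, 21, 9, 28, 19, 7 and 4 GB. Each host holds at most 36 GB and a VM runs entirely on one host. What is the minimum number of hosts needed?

Total = 28 + 21 + 19 + 9 + 9 + 7 + 5 + 4 + 4 + 4 + 4 = 114 GB.
Lower bound: ⌈114/36⌉ = 4 hosts.
A packing using 4 hosts:
  host 1: 28 + 7 = 35
  host 2: 21 + 9 + 5 = 35
  host 3: 19 + 9 + 4 + 4 = 36
  host 4: 4 + 4 = 8
This matches the lower bound, so 4 is optimal.

4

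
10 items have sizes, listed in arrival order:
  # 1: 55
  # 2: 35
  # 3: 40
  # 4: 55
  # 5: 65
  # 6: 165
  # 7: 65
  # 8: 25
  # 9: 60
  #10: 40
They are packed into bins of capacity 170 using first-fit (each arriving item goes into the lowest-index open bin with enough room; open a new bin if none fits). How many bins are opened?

  55 → bin 1 (new)  [load 55/170]
  35 → bin 1  [load 90/170]
  40 → bin 1  [load 130/170]
  55 → bin 2 (new)  [load 55/170]
  65 → bin 2  [load 120/170]
  165 → bin 3 (new)  [load 165/170]
  65 → bin 4 (new)  [load 65/170]
  25 → bin 1  [load 155/170]
  60 → bin 4  [load 125/170]
  40 → bin 2  [load 160/170]
4 bins opened.

4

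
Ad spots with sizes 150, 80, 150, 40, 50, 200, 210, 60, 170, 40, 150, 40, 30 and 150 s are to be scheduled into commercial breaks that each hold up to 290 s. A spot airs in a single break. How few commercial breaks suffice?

Total = 210 + 200 + 170 + 150 + 150 + 150 + 150 + 80 + 60 + 50 + 40 + 40 + 40 + 30 = 1520 s.
Lower bound: ⌈1520/290⌉ = 6 commercial breaks.
Also, 7 ad spots each exceed 145 s, and no two of those can share a break, so at least 7 commercial breaks are needed.
A packing using 7 commercial breaks:
  break 1: 210 + 80 = 290
  break 2: 200 + 60 + 30 = 290
  break 3: 170 + 50 + 40 = 260
  break 4: 150 + 40 + 40 = 230
  break 5: 150 = 150
  break 6: 150 = 150
  break 7: 150 = 150
This matches the lower bound, so 7 is optimal.

7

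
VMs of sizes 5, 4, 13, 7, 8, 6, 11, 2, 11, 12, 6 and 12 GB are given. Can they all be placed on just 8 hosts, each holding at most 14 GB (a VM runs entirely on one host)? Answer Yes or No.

Yes

A valid assignment using 8 hosts:
  host 1: 13 = 13
  host 2: 12 + 2 = 14
  host 3: 12 = 12
  host 4: 11 = 11
  host 5: 11 = 11
  host 6: 8 + 6 = 14
  host 7: 7 + 6 = 13
  host 8: 5 + 4 = 9
Every load is within 14 GB, so 8 hosts suffice.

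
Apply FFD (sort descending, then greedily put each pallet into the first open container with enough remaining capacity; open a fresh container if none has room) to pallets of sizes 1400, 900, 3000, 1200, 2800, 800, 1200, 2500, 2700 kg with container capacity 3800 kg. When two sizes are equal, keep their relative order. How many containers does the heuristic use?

5

Sorted descending: 3000, 2800, 2700, 2500, 1400, 1200, 1200, 900, 800.
  3000 → container 1 (new)  [load 3000/3800]
  2800 → container 2 (new)  [load 2800/3800]
  2700 → container 3 (new)  [load 2700/3800]
  2500 → container 4 (new)  [load 2500/3800]
  1400 → container 5 (new)  [load 1400/3800]
  1200 → container 4  [load 3700/3800]
  1200 → container 5  [load 2600/3800]
  900 → container 2  [load 3700/3800]
  800 → container 1  [load 3800/3800]
5 containers opened.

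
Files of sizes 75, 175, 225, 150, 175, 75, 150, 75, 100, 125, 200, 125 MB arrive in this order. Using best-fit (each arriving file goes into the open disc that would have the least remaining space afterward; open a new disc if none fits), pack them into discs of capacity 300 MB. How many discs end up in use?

7

  75 → disc 1 (new)  [load 75/300]
  175 → disc 1  [load 250/300]
  225 → disc 2 (new)  [load 225/300]
  150 → disc 3 (new)  [load 150/300]
  175 → disc 4 (new)  [load 175/300]
  75 → disc 2  [load 300/300]
  150 → disc 3  [load 300/300]
  75 → disc 4  [load 250/300]
  100 → disc 5 (new)  [load 100/300]
  125 → disc 5  [load 225/300]
  200 → disc 6 (new)  [load 200/300]
  125 → disc 7 (new)  [load 125/300]
7 discs opened.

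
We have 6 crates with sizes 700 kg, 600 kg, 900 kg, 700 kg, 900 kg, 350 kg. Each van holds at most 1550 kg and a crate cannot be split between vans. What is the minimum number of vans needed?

Total = 900 + 900 + 700 + 700 + 600 + 350 = 4150 kg.
Lower bound: ⌈4150/1550⌉ = 3 vans.
A packing using 3 vans:
  van 1: 900 + 600 = 1500
  van 2: 900 + 350 = 1250
  van 3: 700 + 700 = 1400
This matches the lower bound, so 3 is optimal.

3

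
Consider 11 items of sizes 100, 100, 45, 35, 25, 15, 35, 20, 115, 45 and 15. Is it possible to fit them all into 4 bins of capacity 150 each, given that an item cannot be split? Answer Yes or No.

A valid assignment using 4 bins:
  bin 1: 115 + 35 = 150
  bin 2: 100 + 45 = 145
  bin 3: 100 + 45 = 145
  bin 4: 35 + 25 + 20 + 15 + 15 = 110
Every load is within 150, so 4 bins suffice.

Yes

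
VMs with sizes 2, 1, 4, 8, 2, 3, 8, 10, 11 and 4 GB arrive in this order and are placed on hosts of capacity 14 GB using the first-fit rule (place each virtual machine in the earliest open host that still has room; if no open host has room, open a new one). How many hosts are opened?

  2 → host 1 (new)  [load 2/14]
  1 → host 1  [load 3/14]
  4 → host 1  [load 7/14]
  8 → host 2 (new)  [load 8/14]
  2 → host 1  [load 9/14]
  3 → host 1  [load 12/14]
  8 → host 3 (new)  [load 8/14]
  10 → host 4 (new)  [load 10/14]
  11 → host 5 (new)  [load 11/14]
  4 → host 2  [load 12/14]
5 hosts opened.

5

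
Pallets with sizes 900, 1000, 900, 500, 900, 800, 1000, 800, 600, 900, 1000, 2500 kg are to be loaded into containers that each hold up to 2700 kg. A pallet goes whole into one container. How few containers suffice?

Total = 2500 + 1000 + 1000 + 1000 + 900 + 900 + 900 + 900 + 800 + 800 + 600 + 500 = 11800 kg.
Lower bound: ⌈11800/2700⌉ = 5 containers.
A packing using 5 containers:
  container 1: 2500 = 2500
  container 2: 1000 + 1000 + 600 = 2600
  container 3: 1000 + 900 + 800 = 2700
  container 4: 900 + 900 + 900 = 2700
  container 5: 800 + 500 = 1300
This matches the lower bound, so 5 is optimal.

5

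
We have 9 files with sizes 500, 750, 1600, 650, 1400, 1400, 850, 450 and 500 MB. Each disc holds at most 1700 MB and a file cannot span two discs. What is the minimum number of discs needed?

6

Total = 1600 + 1400 + 1400 + 850 + 750 + 650 + 500 + 500 + 450 = 8100 MB.
Lower bound: ⌈8100/1700⌉ = 5 discs.
A packing using 6 discs:
  disc 1: 1600 = 1600
  disc 2: 1400 = 1400
  disc 3: 1400 = 1400
  disc 4: 850 + 750 = 1600
  disc 5: 650 + 500 + 500 = 1650
  disc 6: 450 = 450
No arrangement into 5 discs stays within capacity, so 6 is optimal.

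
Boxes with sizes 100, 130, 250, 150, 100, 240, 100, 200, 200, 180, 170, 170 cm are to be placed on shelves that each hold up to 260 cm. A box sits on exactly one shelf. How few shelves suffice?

10

Total = 250 + 240 + 200 + 200 + 180 + 170 + 170 + 150 + 130 + 100 + 100 + 100 = 1990 cm.
Lower bound: ⌈1990/260⌉ = 8 shelves.
A packing using 10 shelves:
  shelf 1: 250 = 250
  shelf 2: 240 = 240
  shelf 3: 200 = 200
  shelf 4: 200 = 200
  shelf 5: 180 = 180
  shelf 6: 170 = 170
  shelf 7: 170 = 170
  shelf 8: 150 + 100 = 250
  shelf 9: 130 + 100 = 230
  shelf 10: 100 = 100
No arrangement into 9 shelves stays within capacity, so 10 is optimal.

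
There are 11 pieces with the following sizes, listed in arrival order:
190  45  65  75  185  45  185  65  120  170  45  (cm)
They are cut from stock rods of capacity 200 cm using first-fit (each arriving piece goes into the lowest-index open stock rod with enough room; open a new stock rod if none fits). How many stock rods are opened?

  190 → stock rod 1 (new)  [load 190/200]
  45 → stock rod 2 (new)  [load 45/200]
  65 → stock rod 2  [load 110/200]
  75 → stock rod 2  [load 185/200]
  185 → stock rod 3 (new)  [load 185/200]
  45 → stock rod 4 (new)  [load 45/200]
  185 → stock rod 5 (new)  [load 185/200]
  65 → stock rod 4  [load 110/200]
  120 → stock rod 6 (new)  [load 120/200]
  170 → stock rod 7 (new)  [load 170/200]
  45 → stock rod 4  [load 155/200]
7 stock rods opened.

7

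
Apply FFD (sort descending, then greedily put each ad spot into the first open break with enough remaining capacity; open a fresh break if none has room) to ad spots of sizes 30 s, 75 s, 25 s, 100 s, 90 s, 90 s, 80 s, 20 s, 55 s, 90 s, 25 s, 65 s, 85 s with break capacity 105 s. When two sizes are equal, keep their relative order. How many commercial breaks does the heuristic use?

9

Sorted descending: 100, 90, 90, 90, 85, 80, 75, 65, 55, 30, 25, 25, 20.
  100 → break 1 (new)  [load 100/105]
  90 → break 2 (new)  [load 90/105]
  90 → break 3 (new)  [load 90/105]
  90 → break 4 (new)  [load 90/105]
  85 → break 5 (new)  [load 85/105]
  80 → break 6 (new)  [load 80/105]
  75 → break 7 (new)  [load 75/105]
  65 → break 8 (new)  [load 65/105]
  55 → break 9 (new)  [load 55/105]
  30 → break 7  [load 105/105]
  25 → break 6  [load 105/105]
  25 → break 8  [load 90/105]
  20 → break 5  [load 105/105]
9 commercial breaks opened.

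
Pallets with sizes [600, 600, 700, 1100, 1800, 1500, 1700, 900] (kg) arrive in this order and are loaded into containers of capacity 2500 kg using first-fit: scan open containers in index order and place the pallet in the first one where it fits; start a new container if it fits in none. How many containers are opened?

  600 → container 1 (new)  [load 600/2500]
  600 → container 1  [load 1200/2500]
  700 → container 1  [load 1900/2500]
  1100 → container 2 (new)  [load 1100/2500]
  1800 → container 3 (new)  [load 1800/2500]
  1500 → container 4 (new)  [load 1500/2500]
  1700 → container 5 (new)  [load 1700/2500]
  900 → container 2  [load 2000/2500]
5 containers opened.

5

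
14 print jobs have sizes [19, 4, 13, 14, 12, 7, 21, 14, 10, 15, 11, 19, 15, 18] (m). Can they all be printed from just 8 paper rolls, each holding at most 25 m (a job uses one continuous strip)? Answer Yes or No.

Total = 192 m; ⌈192/25⌉ = 8.
9 print jobs each exceed half the capacity and cannot share a roll, forcing at least 9 paper rolls.
At least 9 paper rolls are required, but only 8 are allowed.

No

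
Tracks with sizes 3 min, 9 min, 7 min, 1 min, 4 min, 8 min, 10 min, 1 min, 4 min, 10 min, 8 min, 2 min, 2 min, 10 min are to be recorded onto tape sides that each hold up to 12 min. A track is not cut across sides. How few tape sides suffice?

7

Total = 10 + 10 + 10 + 9 + 8 + 8 + 7 + 4 + 4 + 3 + 2 + 2 + 1 + 1 = 79 min.
Lower bound: ⌈79/12⌉ = 7 tape sides.
A packing using 7 tape sides:
  side 1: 10 + 2 = 12
  side 2: 10 + 2 = 12
  side 3: 10 + 1 + 1 = 12
  side 4: 9 + 3 = 12
  side 5: 8 + 4 = 12
  side 6: 8 + 4 = 12
  side 7: 7 = 7
This matches the lower bound, so 7 is optimal.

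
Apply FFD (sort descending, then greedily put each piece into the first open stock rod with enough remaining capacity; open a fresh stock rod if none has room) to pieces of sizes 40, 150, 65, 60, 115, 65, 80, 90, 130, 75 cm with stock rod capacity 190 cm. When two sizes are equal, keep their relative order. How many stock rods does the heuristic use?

5

Sorted descending: 150, 130, 115, 90, 80, 75, 65, 65, 60, 40.
  150 → stock rod 1 (new)  [load 150/190]
  130 → stock rod 2 (new)  [load 130/190]
  115 → stock rod 3 (new)  [load 115/190]
  90 → stock rod 4 (new)  [load 90/190]
  80 → stock rod 4  [load 170/190]
  75 → stock rod 3  [load 190/190]
  65 → stock rod 5 (new)  [load 65/190]
  65 → stock rod 5  [load 130/190]
  60 → stock rod 2  [load 190/190]
  40 → stock rod 1  [load 190/190]
5 stock rods opened.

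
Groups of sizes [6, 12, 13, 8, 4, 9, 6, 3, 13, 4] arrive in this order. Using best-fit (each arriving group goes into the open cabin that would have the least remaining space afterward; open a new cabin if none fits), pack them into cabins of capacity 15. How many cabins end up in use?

  6 → cabin 1 (new)  [load 6/15]
  12 → cabin 2 (new)  [load 12/15]
  13 → cabin 3 (new)  [load 13/15]
  8 → cabin 1  [load 14/15]
  4 → cabin 4 (new)  [load 4/15]
  9 → cabin 4  [load 13/15]
  6 → cabin 5 (new)  [load 6/15]
  3 → cabin 2  [load 15/15]
  13 → cabin 6 (new)  [load 13/15]
  4 → cabin 5  [load 10/15]
6 cabins opened.

6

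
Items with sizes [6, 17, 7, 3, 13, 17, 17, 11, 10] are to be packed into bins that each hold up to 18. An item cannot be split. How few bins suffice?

6

Total = 17 + 17 + 17 + 13 + 11 + 10 + 7 + 6 + 3 = 101.
Lower bound: ⌈101/18⌉ = 6 bins.
A packing using 6 bins:
  bin 1: 17 = 17
  bin 2: 17 = 17
  bin 3: 17 = 17
  bin 4: 13 + 3 = 16
  bin 5: 11 + 7 = 18
  bin 6: 10 + 6 = 16
This matches the lower bound, so 6 is optimal.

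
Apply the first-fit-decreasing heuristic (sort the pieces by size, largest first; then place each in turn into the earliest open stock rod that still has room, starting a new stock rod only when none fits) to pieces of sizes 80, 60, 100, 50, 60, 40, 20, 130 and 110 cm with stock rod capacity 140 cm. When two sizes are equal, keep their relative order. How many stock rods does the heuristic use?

Sorted descending: 130, 110, 100, 80, 60, 60, 50, 40, 20.
  130 → stock rod 1 (new)  [load 130/140]
  110 → stock rod 2 (new)  [load 110/140]
  100 → stock rod 3 (new)  [load 100/140]
  80 → stock rod 4 (new)  [load 80/140]
  60 → stock rod 4  [load 140/140]
  60 → stock rod 5 (new)  [load 60/140]
  50 → stock rod 5  [load 110/140]
  40 → stock rod 3  [load 140/140]
  20 → stock rod 2  [load 130/140]
5 stock rods opened.

5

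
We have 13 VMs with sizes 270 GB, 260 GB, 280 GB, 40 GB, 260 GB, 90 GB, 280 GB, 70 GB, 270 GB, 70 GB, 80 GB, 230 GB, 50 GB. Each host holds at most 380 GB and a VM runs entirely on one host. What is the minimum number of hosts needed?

7

Total = 280 + 280 + 270 + 270 + 260 + 260 + 230 + 90 + 80 + 70 + 70 + 50 + 40 = 2250 GB.
Lower bound: ⌈2250/380⌉ = 6 hosts.
Also, 7 VMs each exceed 190 GB, and no two of those can share a host, so at least 7 hosts are needed.
A packing using 7 hosts:
  host 1: 280 + 90 = 370
  host 2: 280 + 80 = 360
  host 3: 270 + 70 + 40 = 380
  host 4: 270 + 70 = 340
  host 5: 260 + 50 = 310
  host 6: 260 = 260
  host 7: 230 = 230
This matches the lower bound, so 7 is optimal.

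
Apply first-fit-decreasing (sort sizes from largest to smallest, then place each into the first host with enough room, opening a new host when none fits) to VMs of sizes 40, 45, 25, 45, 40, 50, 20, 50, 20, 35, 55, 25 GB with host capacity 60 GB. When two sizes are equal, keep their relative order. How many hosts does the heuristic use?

Sorted descending: 55, 50, 50, 45, 45, 40, 40, 35, 25, 25, 20, 20.
  55 → host 1 (new)  [load 55/60]
  50 → host 2 (new)  [load 50/60]
  50 → host 3 (new)  [load 50/60]
  45 → host 4 (new)  [load 45/60]
  45 → host 5 (new)  [load 45/60]
  40 → host 6 (new)  [load 40/60]
  40 → host 7 (new)  [load 40/60]
  35 → host 8 (new)  [load 35/60]
  25 → host 8  [load 60/60]
  25 → host 9 (new)  [load 25/60]
  20 → host 6  [load 60/60]
  20 → host 7  [load 60/60]
9 hosts opened.

9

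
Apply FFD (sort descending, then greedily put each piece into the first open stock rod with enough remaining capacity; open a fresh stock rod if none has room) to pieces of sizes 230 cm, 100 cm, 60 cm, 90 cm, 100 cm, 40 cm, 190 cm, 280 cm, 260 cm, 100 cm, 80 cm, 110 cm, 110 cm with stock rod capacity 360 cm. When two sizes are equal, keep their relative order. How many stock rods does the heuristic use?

5

Sorted descending: 280, 260, 230, 190, 110, 110, 100, 100, 100, 90, 80, 60, 40.
  280 → stock rod 1 (new)  [load 280/360]
  260 → stock rod 2 (new)  [load 260/360]
  230 → stock rod 3 (new)  [load 230/360]
  190 → stock rod 4 (new)  [load 190/360]
  110 → stock rod 3  [load 340/360]
  110 → stock rod 4  [load 300/360]
  100 → stock rod 2  [load 360/360]
  100 → stock rod 5 (new)  [load 100/360]
  100 → stock rod 5  [load 200/360]
  90 → stock rod 5  [load 290/360]
  80 → stock rod 1  [load 360/360]
  60 → stock rod 4  [load 360/360]
  40 → stock rod 5  [load 330/360]
5 stock rods opened.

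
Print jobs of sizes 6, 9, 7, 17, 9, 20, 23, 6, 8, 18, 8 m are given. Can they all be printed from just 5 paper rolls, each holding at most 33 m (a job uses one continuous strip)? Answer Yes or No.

Yes

A valid assignment using 4 paper rolls:
  roll 1: 23 + 9 = 32
  roll 2: 20 + 7 + 6 = 33
  roll 3: 18 + 9 + 6 = 33
  roll 4: 17 + 8 + 8 = 33
That uses only 4 ≤ 5, so 5 paper rolls are enough.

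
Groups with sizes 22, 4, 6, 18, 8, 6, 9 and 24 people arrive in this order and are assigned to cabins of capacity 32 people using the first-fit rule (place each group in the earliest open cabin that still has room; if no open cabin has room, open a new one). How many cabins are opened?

  22 → cabin 1 (new)  [load 22/32]
  4 → cabin 1  [load 26/32]
  6 → cabin 1  [load 32/32]
  18 → cabin 2 (new)  [load 18/32]
  8 → cabin 2  [load 26/32]
  6 → cabin 2  [load 32/32]
  9 → cabin 3 (new)  [load 9/32]
  24 → cabin 4 (new)  [load 24/32]
4 cabins opened.

4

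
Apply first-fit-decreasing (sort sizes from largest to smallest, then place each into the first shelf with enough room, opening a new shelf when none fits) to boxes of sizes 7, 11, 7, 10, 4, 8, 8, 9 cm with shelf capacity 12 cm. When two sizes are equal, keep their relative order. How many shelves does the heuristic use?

7

Sorted descending: 11, 10, 9, 8, 8, 7, 7, 4.
  11 → shelf 1 (new)  [load 11/12]
  10 → shelf 2 (new)  [load 10/12]
  9 → shelf 3 (new)  [load 9/12]
  8 → shelf 4 (new)  [load 8/12]
  8 → shelf 5 (new)  [load 8/12]
  7 → shelf 6 (new)  [load 7/12]
  7 → shelf 7 (new)  [load 7/12]
  4 → shelf 4  [load 12/12]
7 shelves opened.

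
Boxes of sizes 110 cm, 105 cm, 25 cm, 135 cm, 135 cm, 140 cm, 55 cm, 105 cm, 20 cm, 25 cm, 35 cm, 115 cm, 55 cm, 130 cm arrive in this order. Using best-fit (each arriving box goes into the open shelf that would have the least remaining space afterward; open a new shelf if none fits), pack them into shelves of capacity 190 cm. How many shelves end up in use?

8

  110 → shelf 1 (new)  [load 110/190]
  105 → shelf 2 (new)  [load 105/190]
  25 → shelf 1  [load 135/190]
  135 → shelf 3 (new)  [load 135/190]
  135 → shelf 4 (new)  [load 135/190]
  140 → shelf 5 (new)  [load 140/190]
  55 → shelf 1  [load 190/190]
  105 → shelf 6 (new)  [load 105/190]
  20 → shelf 5  [load 160/190]
  25 → shelf 5  [load 185/190]
  35 → shelf 3  [load 170/190]
  115 → shelf 7 (new)  [load 115/190]
  55 → shelf 4  [load 190/190]
  130 → shelf 8 (new)  [load 130/190]
8 shelves opened.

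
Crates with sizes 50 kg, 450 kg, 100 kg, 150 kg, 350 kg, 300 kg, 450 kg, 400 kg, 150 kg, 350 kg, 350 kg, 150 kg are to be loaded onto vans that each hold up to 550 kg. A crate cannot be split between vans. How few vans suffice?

7

Total = 450 + 450 + 400 + 350 + 350 + 350 + 300 + 150 + 150 + 150 + 100 + 50 = 3250 kg.
Lower bound: ⌈3250/550⌉ = 6 vans.
Also, 7 crates each exceed 275 kg, and no two of those can share a van, so at least 7 vans are needed.
A packing using 7 vans:
  van 1: 450 + 100 = 550
  van 2: 450 + 50 = 500
  van 3: 400 + 150 = 550
  van 4: 350 + 150 = 500
  van 5: 350 + 150 = 500
  van 6: 350 = 350
  van 7: 300 = 300
This matches the lower bound, so 7 is optimal.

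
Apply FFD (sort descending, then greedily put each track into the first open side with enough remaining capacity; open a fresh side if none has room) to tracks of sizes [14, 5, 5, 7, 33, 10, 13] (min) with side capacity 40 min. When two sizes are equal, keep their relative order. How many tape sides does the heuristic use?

3

Sorted descending: 33, 14, 13, 10, 7, 5, 5.
  33 → side 1 (new)  [load 33/40]
  14 → side 2 (new)  [load 14/40]
  13 → side 2  [load 27/40]
  10 → side 2  [load 37/40]
  7 → side 1  [load 40/40]
  5 → side 3 (new)  [load 5/40]
  5 → side 3  [load 10/40]
3 tape sides opened.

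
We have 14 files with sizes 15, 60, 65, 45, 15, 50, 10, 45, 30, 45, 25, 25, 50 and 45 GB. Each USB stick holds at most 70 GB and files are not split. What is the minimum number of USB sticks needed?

Total = 65 + 60 + 50 + 50 + 45 + 45 + 45 + 45 + 30 + 25 + 25 + 15 + 15 + 10 = 525 GB.
Lower bound: ⌈525/70⌉ = 8 USB sticks.
A packing using 9 USB sticks:
  USB stick 1: 65 = 65
  USB stick 2: 60 + 10 = 70
  USB stick 3: 50 + 15 = 65
  USB stick 4: 50 + 15 = 65
  USB stick 5: 45 + 25 = 70
  USB stick 6: 45 + 25 = 70
  USB stick 7: 45 = 45
  USB stick 8: 45 = 45
  USB stick 9: 30 = 30
No arrangement into 8 USB sticks stays within capacity, so 9 is optimal.

9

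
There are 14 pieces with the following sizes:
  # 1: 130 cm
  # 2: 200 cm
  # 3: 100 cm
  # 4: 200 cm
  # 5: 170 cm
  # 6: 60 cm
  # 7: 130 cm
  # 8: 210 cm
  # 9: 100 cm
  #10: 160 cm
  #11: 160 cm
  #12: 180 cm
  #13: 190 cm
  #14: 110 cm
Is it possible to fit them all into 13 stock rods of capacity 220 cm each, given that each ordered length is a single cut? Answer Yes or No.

Yes

A valid assignment using 12 stock rods:
  stock rod 1: 210 = 210
  stock rod 2: 200 = 200
  stock rod 3: 200 = 200
  stock rod 4: 190 = 190
  stock rod 5: 180 = 180
  stock rod 6: 170 = 170
  stock rod 7: 160 + 60 = 220
  stock rod 8: 160 = 160
  stock rod 9: 130 = 130
  stock rod 10: 130 = 130
  stock rod 11: 110 + 100 = 210
  stock rod 12: 100 = 100
That uses only 12 ≤ 13, so 13 stock rods are enough.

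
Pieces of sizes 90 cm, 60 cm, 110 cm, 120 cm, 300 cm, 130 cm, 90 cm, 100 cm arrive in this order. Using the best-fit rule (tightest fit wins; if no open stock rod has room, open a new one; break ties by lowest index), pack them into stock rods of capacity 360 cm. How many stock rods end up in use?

  90 → stock rod 1 (new)  [load 90/360]
  60 → stock rod 1  [load 150/360]
  110 → stock rod 1  [load 260/360]
  120 → stock rod 2 (new)  [load 120/360]
  300 → stock rod 3 (new)  [load 300/360]
  130 → stock rod 2  [load 250/360]
  90 → stock rod 1  [load 350/360]
  100 → stock rod 2  [load 350/360]
3 stock rods opened.

3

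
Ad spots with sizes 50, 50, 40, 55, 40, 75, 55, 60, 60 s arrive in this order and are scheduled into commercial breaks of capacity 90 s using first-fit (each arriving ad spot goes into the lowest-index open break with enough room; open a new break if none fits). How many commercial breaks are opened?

  50 → break 1 (new)  [load 50/90]
  50 → break 2 (new)  [load 50/90]
  40 → break 1  [load 90/90]
  55 → break 3 (new)  [load 55/90]
  40 → break 2  [load 90/90]
  75 → break 4 (new)  [load 75/90]
  55 → break 5 (new)  [load 55/90]
  60 → break 6 (new)  [load 60/90]
  60 → break 7 (new)  [load 60/90]
7 commercial breaks opened.

7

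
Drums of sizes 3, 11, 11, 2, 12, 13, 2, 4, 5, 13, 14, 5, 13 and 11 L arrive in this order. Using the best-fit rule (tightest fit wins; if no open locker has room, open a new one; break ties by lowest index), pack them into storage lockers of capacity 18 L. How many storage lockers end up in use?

  3 → locker 1 (new)  [load 3/18]
  11 → locker 1  [load 14/18]
  11 → locker 2 (new)  [load 11/18]
  2 → locker 1  [load 16/18]
  12 → locker 3 (new)  [load 12/18]
  13 → locker 4 (new)  [load 13/18]
  2 → locker 1  [load 18/18]
  4 → locker 4  [load 17/18]
  5 → locker 3  [load 17/18]
  13 → locker 5 (new)  [load 13/18]
  14 → locker 6 (new)  [load 14/18]
  5 → locker 5  [load 18/18]
  13 → locker 7 (new)  [load 13/18]
  11 → locker 8 (new)  [load 11/18]
8 storage lockers opened.

8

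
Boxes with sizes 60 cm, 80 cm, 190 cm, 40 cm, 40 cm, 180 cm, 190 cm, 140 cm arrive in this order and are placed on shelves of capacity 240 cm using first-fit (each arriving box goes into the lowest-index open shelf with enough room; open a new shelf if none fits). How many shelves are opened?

  60 → shelf 1 (new)  [load 60/240]
  80 → shelf 1  [load 140/240]
  190 → shelf 2 (new)  [load 190/240]
  40 → shelf 1  [load 180/240]
  40 → shelf 1  [load 220/240]
  180 → shelf 3 (new)  [load 180/240]
  190 → shelf 4 (new)  [load 190/240]
  140 → shelf 5 (new)  [load 140/240]
5 shelves opened.

5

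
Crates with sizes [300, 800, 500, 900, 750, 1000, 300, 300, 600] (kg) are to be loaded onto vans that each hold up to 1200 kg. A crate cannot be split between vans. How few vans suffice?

5

Total = 1000 + 900 + 800 + 750 + 600 + 500 + 300 + 300 + 300 = 5450 kg.
Lower bound: ⌈5450/1200⌉ = 5 vans.
A packing using 5 vans:
  van 1: 1000 = 1000
  van 2: 900 + 300 = 1200
  van 3: 800 + 300 = 1100
  van 4: 750 + 300 = 1050
  van 5: 600 + 500 = 1100
This matches the lower bound, so 5 is optimal.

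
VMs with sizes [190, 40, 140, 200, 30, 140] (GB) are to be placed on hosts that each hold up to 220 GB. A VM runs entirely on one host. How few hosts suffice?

Total = 200 + 190 + 140 + 140 + 40 + 30 = 740 GB.
Lower bound: ⌈740/220⌉ = 4 hosts.
A packing using 4 hosts:
  host 1: 200 = 200
  host 2: 190 + 30 = 220
  host 3: 140 + 40 = 180
  host 4: 140 = 140
This matches the lower bound, so 4 is optimal.

4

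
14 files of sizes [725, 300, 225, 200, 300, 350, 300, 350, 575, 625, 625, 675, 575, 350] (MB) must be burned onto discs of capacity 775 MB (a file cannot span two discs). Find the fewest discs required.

Total = 725 + 675 + 625 + 625 + 575 + 575 + 350 + 350 + 350 + 300 + 300 + 300 + 225 + 200 = 6175 MB.
Lower bound: ⌈6175/775⌉ = 8 discs.
A packing using 10 discs:
  disc 1: 725 = 725
  disc 2: 675 = 675
  disc 3: 625 = 625
  disc 4: 625 = 625
  disc 5: 575 + 200 = 775
  disc 6: 575 = 575
  disc 7: 350 + 350 = 700
  disc 8: 350 + 300 = 650
  disc 9: 300 + 300 = 600
  disc 10: 225 = 225
No arrangement into 9 discs stays within capacity, so 10 is optimal.

10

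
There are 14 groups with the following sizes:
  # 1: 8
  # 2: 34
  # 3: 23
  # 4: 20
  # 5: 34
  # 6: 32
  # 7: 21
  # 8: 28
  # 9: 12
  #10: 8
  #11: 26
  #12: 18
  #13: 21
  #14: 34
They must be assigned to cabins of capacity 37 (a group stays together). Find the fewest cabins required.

Total = 34 + 34 + 34 + 32 + 28 + 26 + 23 + 21 + 21 + 20 + 18 + 12 + 8 + 8 = 319.
Lower bound: ⌈319/37⌉ = 9 cabins.
Also, 10 groups each exceed 37/2, and no two of those can share a cabin, so at least 10 cabins are needed.
A packing using 11 cabins:
  cabin 1: 34 = 34
  cabin 2: 34 = 34
  cabin 3: 34 = 34
  cabin 4: 32 = 32
  cabin 5: 28 + 8 = 36
  cabin 6: 26 + 8 = 34
  cabin 7: 23 + 12 = 35
  cabin 8: 21 = 21
  cabin 9: 21 = 21
  cabin 10: 20 = 20
  cabin 11: 18 = 18
No arrangement into 10 cabins stays within capacity, so 11 is optimal.

11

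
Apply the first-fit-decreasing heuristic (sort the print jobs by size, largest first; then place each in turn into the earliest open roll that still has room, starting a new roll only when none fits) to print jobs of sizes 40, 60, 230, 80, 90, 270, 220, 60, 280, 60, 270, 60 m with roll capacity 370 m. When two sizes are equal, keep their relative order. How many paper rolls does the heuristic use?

5

Sorted descending: 280, 270, 270, 230, 220, 90, 80, 60, 60, 60, 60, 40.
  280 → roll 1 (new)  [load 280/370]
  270 → roll 2 (new)  [load 270/370]
  270 → roll 3 (new)  [load 270/370]
  230 → roll 4 (new)  [load 230/370]
  220 → roll 5 (new)  [load 220/370]
  90 → roll 1  [load 370/370]
  80 → roll 2  [load 350/370]
  60 → roll 3  [load 330/370]
  60 → roll 4  [load 290/370]
  60 → roll 4  [load 350/370]
  60 → roll 5  [load 280/370]
  40 → roll 3  [load 370/370]
5 paper rolls opened.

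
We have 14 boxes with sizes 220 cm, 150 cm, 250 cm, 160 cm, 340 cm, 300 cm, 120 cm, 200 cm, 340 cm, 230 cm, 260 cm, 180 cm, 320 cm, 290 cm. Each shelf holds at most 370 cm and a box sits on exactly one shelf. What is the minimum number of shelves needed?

11

Total = 340 + 340 + 320 + 300 + 290 + 260 + 250 + 230 + 220 + 200 + 180 + 160 + 150 + 120 = 3360 cm.
Lower bound: ⌈3360/370⌉ = 10 shelves.
A packing using 11 shelves:
  shelf 1: 340 = 340
  shelf 2: 340 = 340
  shelf 3: 320 = 320
  shelf 4: 300 = 300
  shelf 5: 290 = 290
  shelf 6: 260 = 260
  shelf 7: 250 + 120 = 370
  shelf 8: 230 = 230
  shelf 9: 220 + 150 = 370
  shelf 10: 200 + 160 = 360
  shelf 11: 180 = 180
No arrangement into 10 shelves stays within capacity, so 11 is optimal.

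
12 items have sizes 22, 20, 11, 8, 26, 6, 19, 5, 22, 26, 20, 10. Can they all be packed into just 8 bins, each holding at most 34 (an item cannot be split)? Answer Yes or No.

A valid assignment using 7 bins:
  bin 1: 26 + 8 = 34
  bin 2: 26 + 6 = 32
  bin 3: 22 + 11 = 33
  bin 4: 22 + 10 = 32
  bin 5: 20 + 5 = 25
  bin 6: 20 = 20
  bin 7: 19 = 19
That uses only 7 ≤ 8, so 8 bins are enough.

Yes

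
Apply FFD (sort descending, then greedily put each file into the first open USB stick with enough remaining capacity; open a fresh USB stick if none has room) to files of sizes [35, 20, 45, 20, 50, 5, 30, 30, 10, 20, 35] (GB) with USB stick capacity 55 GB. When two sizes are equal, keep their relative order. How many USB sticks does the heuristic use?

Sorted descending: 50, 45, 35, 35, 30, 30, 20, 20, 20, 10, 5.
  50 → USB stick 1 (new)  [load 50/55]
  45 → USB stick 2 (new)  [load 45/55]
  35 → USB stick 3 (new)  [load 35/55]
  35 → USB stick 4 (new)  [load 35/55]
  30 → USB stick 5 (new)  [load 30/55]
  30 → USB stick 6 (new)  [load 30/55]
  20 → USB stick 3  [load 55/55]
  20 → USB stick 4  [load 55/55]
  20 → USB stick 5  [load 50/55]
  10 → USB stick 2  [load 55/55]
  5 → USB stick 1  [load 55/55]
6 USB sticks opened.

6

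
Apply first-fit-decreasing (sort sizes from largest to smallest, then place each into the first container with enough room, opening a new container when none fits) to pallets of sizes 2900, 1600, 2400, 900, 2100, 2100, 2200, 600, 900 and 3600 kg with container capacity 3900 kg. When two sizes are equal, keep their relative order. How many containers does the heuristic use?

6

Sorted descending: 3600, 2900, 2400, 2200, 2100, 2100, 1600, 900, 900, 600.
  3600 → container 1 (new)  [load 3600/3900]
  2900 → container 2 (new)  [load 2900/3900]
  2400 → container 3 (new)  [load 2400/3900]
  2200 → container 4 (new)  [load 2200/3900]
  2100 → container 5 (new)  [load 2100/3900]
  2100 → container 6 (new)  [load 2100/3900]
  1600 → container 4  [load 3800/3900]
  900 → container 2  [load 3800/3900]
  900 → container 3  [load 3300/3900]
  600 → container 3  [load 3900/3900]
6 containers opened.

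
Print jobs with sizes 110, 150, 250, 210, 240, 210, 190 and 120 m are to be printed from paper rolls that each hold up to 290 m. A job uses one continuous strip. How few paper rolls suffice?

7

Total = 250 + 240 + 210 + 210 + 190 + 150 + 120 + 110 = 1480 m.
Lower bound: ⌈1480/290⌉ = 6 paper rolls.
A packing using 7 paper rolls:
  roll 1: 250 = 250
  roll 2: 240 = 240
  roll 3: 210 = 210
  roll 4: 210 = 210
  roll 5: 190 = 190
  roll 6: 150 + 120 = 270
  roll 7: 110 = 110
No arrangement into 6 paper rolls stays within capacity, so 7 is optimal.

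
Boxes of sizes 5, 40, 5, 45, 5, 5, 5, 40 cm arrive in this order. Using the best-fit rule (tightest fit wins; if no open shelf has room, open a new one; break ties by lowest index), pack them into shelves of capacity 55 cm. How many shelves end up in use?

3

  5 → shelf 1 (new)  [load 5/55]
  40 → shelf 1  [load 45/55]
  5 → shelf 1  [load 50/55]
  45 → shelf 2 (new)  [load 45/55]
  5 → shelf 1  [load 55/55]
  5 → shelf 2  [load 50/55]
  5 → shelf 2  [load 55/55]
  40 → shelf 3 (new)  [load 40/55]
3 shelves opened.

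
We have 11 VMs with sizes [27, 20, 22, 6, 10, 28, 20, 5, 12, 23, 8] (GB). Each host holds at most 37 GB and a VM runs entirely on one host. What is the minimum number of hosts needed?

6

Total = 28 + 27 + 23 + 22 + 20 + 20 + 12 + 10 + 8 + 6 + 5 = 181 GB.
Lower bound: ⌈181/37⌉ = 5 hosts.
Also, 6 VMs each exceed 37/2 GB, and no two of those can share a host, so at least 6 hosts are needed.
A packing using 6 hosts:
  host 1: 28 + 8 = 36
  host 2: 27 + 10 = 37
  host 3: 23 + 12 = 35
  host 4: 22 + 6 + 5 = 33
  host 5: 20 = 20
  host 6: 20 = 20
This matches the lower bound, so 6 is optimal.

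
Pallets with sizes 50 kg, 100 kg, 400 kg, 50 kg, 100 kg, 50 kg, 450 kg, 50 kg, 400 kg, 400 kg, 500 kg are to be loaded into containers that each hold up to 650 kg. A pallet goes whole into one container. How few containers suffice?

Total = 500 + 450 + 400 + 400 + 400 + 100 + 100 + 50 + 50 + 50 + 50 = 2550 kg.
Lower bound: ⌈2550/650⌉ = 4 containers.
Also, 5 pallets each exceed 325 kg, and no two of those can share a container, so at least 5 containers are needed.
A packing using 5 containers:
  container 1: 500 + 100 + 50 = 650
  container 2: 450 + 100 + 50 + 50 = 650
  container 3: 400 + 50 = 450
  container 4: 400 = 400
  container 5: 400 = 400
This matches the lower bound, so 5 is optimal.

5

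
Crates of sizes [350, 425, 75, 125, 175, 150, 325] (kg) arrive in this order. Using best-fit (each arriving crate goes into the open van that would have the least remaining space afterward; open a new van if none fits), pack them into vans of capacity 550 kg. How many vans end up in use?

  350 → van 1 (new)  [load 350/550]
  425 → van 2 (new)  [load 425/550]
  75 → van 2  [load 500/550]
  125 → van 1  [load 475/550]
  175 → van 3 (new)  [load 175/550]
  150 → van 3  [load 325/550]
  325 → van 4 (new)  [load 325/550]
4 vans opened.

4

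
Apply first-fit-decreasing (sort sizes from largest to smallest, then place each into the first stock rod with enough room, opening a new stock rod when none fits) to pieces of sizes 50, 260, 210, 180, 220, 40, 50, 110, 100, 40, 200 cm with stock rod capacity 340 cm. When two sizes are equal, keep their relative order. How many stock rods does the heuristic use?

5

Sorted descending: 260, 220, 210, 200, 180, 110, 100, 50, 50, 40, 40.
  260 → stock rod 1 (new)  [load 260/340]
  220 → stock rod 2 (new)  [load 220/340]
  210 → stock rod 3 (new)  [load 210/340]
  200 → stock rod 4 (new)  [load 200/340]
  180 → stock rod 5 (new)  [load 180/340]
  110 → stock rod 2  [load 330/340]
  100 → stock rod 3  [load 310/340]
  50 → stock rod 1  [load 310/340]
  50 → stock rod 4  [load 250/340]
  40 → stock rod 4  [load 290/340]
  40 → stock rod 4  [load 330/340]
5 stock rods opened.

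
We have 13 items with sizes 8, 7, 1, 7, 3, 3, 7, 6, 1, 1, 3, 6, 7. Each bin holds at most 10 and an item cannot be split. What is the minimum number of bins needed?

Total = 8 + 7 + 7 + 7 + 7 + 6 + 6 + 3 + 3 + 3 + 1 + 1 + 1 = 60.
Lower bound: ⌈60/10⌉ = 6 bins.
Also, 7 items each exceed 5, and no two of those can share a bin, so at least 7 bins are needed.
A packing using 7 bins:
  bin 1: 8 + 1 + 1 = 10
  bin 2: 7 + 3 = 10
  bin 3: 7 + 3 = 10
  bin 4: 7 + 3 = 10
  bin 5: 7 + 1 = 8
  bin 6: 6 = 6
  bin 7: 6 = 6
This matches the lower bound, so 7 is optimal.

7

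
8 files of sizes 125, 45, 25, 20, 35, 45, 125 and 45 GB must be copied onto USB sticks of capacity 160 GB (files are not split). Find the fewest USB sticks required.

3

Total = 125 + 125 + 45 + 45 + 45 + 35 + 25 + 20 = 465 GB.
Lower bound: ⌈465/160⌉ = 3 USB sticks.
A packing using 3 USB sticks:
  USB stick 1: 125 + 35 = 160
  USB stick 2: 125 + 25 = 150
  USB stick 3: 45 + 45 + 45 + 20 = 155
This matches the lower bound, so 3 is optimal.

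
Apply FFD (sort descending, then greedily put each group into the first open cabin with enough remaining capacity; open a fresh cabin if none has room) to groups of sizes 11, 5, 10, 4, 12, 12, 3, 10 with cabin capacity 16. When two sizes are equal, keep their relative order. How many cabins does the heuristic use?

5

Sorted descending: 12, 12, 11, 10, 10, 5, 4, 3.
  12 → cabin 1 (new)  [load 12/16]
  12 → cabin 2 (new)  [load 12/16]
  11 → cabin 3 (new)  [load 11/16]
  10 → cabin 4 (new)  [load 10/16]
  10 → cabin 5 (new)  [load 10/16]
  5 → cabin 3  [load 16/16]
  4 → cabin 1  [load 16/16]
  3 → cabin 2  [load 15/16]
5 cabins opened.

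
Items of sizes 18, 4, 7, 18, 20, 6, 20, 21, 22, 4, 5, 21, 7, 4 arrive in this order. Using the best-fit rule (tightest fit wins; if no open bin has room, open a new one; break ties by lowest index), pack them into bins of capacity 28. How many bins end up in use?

  18 → bin 1 (new)  [load 18/28]
  4 → bin 1  [load 22/28]
  7 → bin 2 (new)  [load 7/28]
  18 → bin 2  [load 25/28]
  20 → bin 3 (new)  [load 20/28]
  6 → bin 1  [load 28/28]
  20 → bin 4 (new)  [load 20/28]
  21 → bin 5 (new)  [load 21/28]
  22 → bin 6 (new)  [load 22/28]
  4 → bin 6  [load 26/28]
  5 → bin 5  [load 26/28]
  21 → bin 7 (new)  [load 21/28]
  7 → bin 7  [load 28/28]
  4 → bin 3  [load 24/28]
7 bins opened.

7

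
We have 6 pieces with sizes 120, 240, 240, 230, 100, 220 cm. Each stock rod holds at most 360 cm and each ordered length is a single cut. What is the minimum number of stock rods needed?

Total = 240 + 240 + 230 + 220 + 120 + 100 = 1150 cm.
Lower bound: ⌈1150/360⌉ = 4 stock rods.
A packing using 4 stock rods:
  stock rod 1: 240 + 120 = 360
  stock rod 2: 240 + 100 = 340
  stock rod 3: 230 = 230
  stock rod 4: 220 = 220
This matches the lower bound, so 4 is optimal.

4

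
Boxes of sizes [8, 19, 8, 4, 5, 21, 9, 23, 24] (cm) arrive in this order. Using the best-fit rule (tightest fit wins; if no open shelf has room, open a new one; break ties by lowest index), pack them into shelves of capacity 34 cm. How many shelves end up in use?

  8 → shelf 1 (new)  [load 8/34]
  19 → shelf 1  [load 27/34]
  8 → shelf 2 (new)  [load 8/34]
  4 → shelf 1  [load 31/34]
  5 → shelf 2  [load 13/34]
  21 → shelf 2  [load 34/34]
  9 → shelf 3 (new)  [load 9/34]
  23 → shelf 3  [load 32/34]
  24 → shelf 4 (new)  [load 24/34]
4 shelves opened.

4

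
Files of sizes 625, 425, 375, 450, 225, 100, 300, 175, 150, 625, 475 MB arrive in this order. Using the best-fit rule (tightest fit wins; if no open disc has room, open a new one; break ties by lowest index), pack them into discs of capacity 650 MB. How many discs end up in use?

7

  625 → disc 1 (new)  [load 625/650]
  425 → disc 2 (new)  [load 425/650]
  375 → disc 3 (new)  [load 375/650]
  450 → disc 4 (new)  [load 450/650]
  225 → disc 2  [load 650/650]
  100 → disc 4  [load 550/650]
  300 → disc 5 (new)  [load 300/650]
  175 → disc 3  [load 550/650]
  150 → disc 5  [load 450/650]
  625 → disc 6 (new)  [load 625/650]
  475 → disc 7 (new)  [load 475/650]
7 discs opened.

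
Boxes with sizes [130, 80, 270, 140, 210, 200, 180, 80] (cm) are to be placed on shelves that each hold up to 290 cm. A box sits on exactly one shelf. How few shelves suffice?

5

Total = 270 + 210 + 200 + 180 + 140 + 130 + 80 + 80 = 1290 cm.
Lower bound: ⌈1290/290⌉ = 5 shelves.
A packing using 5 shelves:
  shelf 1: 270 = 270
  shelf 2: 210 + 80 = 290
  shelf 3: 200 + 80 = 280
  shelf 4: 180 = 180
  shelf 5: 140 + 130 = 270
This matches the lower bound, so 5 is optimal.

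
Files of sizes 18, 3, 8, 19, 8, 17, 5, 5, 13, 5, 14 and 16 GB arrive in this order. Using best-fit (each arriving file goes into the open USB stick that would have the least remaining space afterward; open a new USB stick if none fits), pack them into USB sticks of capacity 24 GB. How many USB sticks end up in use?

7

  18 → USB stick 1 (new)  [load 18/24]
  3 → USB stick 1  [load 21/24]
  8 → USB stick 2 (new)  [load 8/24]
  19 → USB stick 3 (new)  [load 19/24]
  8 → USB stick 2  [load 16/24]
  17 → USB stick 4 (new)  [load 17/24]
  5 → USB stick 3  [load 24/24]
  5 → USB stick 4  [load 22/24]
  13 → USB stick 5 (new)  [load 13/24]
  5 → USB stick 2  [load 21/24]
  14 → USB stick 6 (new)  [load 14/24]
  16 → USB stick 7 (new)  [load 16/24]
7 USB sticks opened.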